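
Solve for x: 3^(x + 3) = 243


Express both sides with the same base.
243 = 3^5
Since the bases match, equate exponents: x + 3 = 5
So x = 5 - (3) = 2

x = 2


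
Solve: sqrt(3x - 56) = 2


Square both sides: 3x - 56 = 2^2 = 4
3x = 4 + 56 = 60
x = 20
Check: sqrt(3*20 - 56) = sqrt(4) = 2 ✓

x = 20


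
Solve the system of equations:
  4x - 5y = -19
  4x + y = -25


Using Cramer's rule:
Determinant D = (4)(1) - (4)(-5) = 4 + 20 = 24
Dx = (-19)(1) - (-25)(-5) = -19 - 125 = -144
Dy = (4)(-25) - (4)(-19) = -100 + 76 = -24
x = Dx/D = -144/24 = -6
y = Dy/D = -24/24 = -1

x = -6, y = -1


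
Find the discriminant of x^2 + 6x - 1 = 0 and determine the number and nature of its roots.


For ax^2 + bx + c = 0, discriminant D = b^2 - 4ac
Here a = 1, b = 6, c = -1
D = (6)^2 - 4(1)(-1) = 36 + 4 = 40

D = 40 > 0 but not a perfect square
The equation has 2 distinct real irrational roots.

Discriminant = 40, 2 distinct real irrational roots


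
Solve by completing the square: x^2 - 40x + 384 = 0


Start: x^2 - 40x + 384 = 0
Move constant: x^2 - 40x = -384
Half of -40 is -20, squared is 400
Add 400 to both sides: x^2 - 40x + 400 = 16
(x - 20)^2 = 16
x - 20 = ±4
x = 20 + 4 = 24 or x = 20 - 4 = 16

x = 16, x = 24


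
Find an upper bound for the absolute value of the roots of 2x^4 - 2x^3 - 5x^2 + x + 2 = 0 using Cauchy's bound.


Cauchy's bound: all roots r satisfy |r| <= 1 + max(|a_i/a_n|) for i = 0,...,n-1
where a_n is the leading coefficient.

Coefficients: [2, -2, -5, 1, 2]
Leading coefficient a_n = 2
Ratios |a_i/a_n|: 1, 5/2, 1/2, 1
Maximum ratio: 5/2
Cauchy's bound: |r| <= 1 + 5/2 = 7/2

Upper bound = 7/2


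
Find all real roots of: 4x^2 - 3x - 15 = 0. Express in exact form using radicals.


Using the quadratic formula: x = (-b ± sqrt(b^2 - 4ac)) / (2a)
Here a = 4, b = -3, c = -15
Discriminant = b^2 - 4ac = (-3)^2 - 4(4)(-15) = 9 + 240 = 249
Since discriminant = 249 > 0, there are two real roots.
x = (3 ± sqrt(249)) / 8
Numerically: x ≈ 2.3475 or x ≈ -1.5975

x = (3 + sqrt(249)) / 8 or x = (3 - sqrt(249)) / 8


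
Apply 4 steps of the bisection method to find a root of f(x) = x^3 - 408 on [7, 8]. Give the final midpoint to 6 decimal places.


f(x) = x^3 - 408
f(7) = -65 < 0
f(8) = 104 > 0

Step 1: midpoint = (7.000000 + 8.000000)/2 = 7.500000
  f(7.500000) = 13.875000
  f(mid) > 0, so root is in [7.000000, 7.500000]

Step 2: midpoint = (7.000000 + 7.500000)/2 = 7.250000
  f(7.250000) = -26.921875
  f(mid) < 0, so root is in [7.250000, 7.500000]

Step 3: midpoint = (7.250000 + 7.500000)/2 = 7.375000
  f(7.375000) = -6.869141
  f(mid) < 0, so root is in [7.375000, 7.500000]

Step 4: midpoint = (7.375000 + 7.500000)/2 = 7.437500
  f(7.437500) = 3.415771
  f(mid) > 0, so root is in [7.375000, 7.437500]

midpoint = 7.437500


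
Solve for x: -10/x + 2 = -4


Subtract 2 from both sides: -10/x = -6
Multiply both sides by x: -10 = -6 * x
Divide by -6: x = 5/3

x = 5/3


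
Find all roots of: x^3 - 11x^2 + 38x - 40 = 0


Let p(x) = x^3 - 11x^2 + 38x - 40. By the rational root theorem (leading coefficient 1), any rational root is an integer divisor of 40: try ±1, ±2, ... in turn.
Test x = 1: value = -12 ≠ 0.
Test x = -1: value = -90 ≠ 0.
Test x = 2: value = 0 ✓, so (x - 2) is a factor.
Synthetic division by (x - 2): bring down 1; 1(2) - 11 = -9; (-9)(2) + 38 = 20; 20(2) - 40 = 0 → quotient x^2 - 9x + 20, remainder 0.
Solve the quadratic x^2 - 9x + 20 = 0: discriminant = (-9)^2 - 4(1)(20) = 81 - 80 = 1.
sqrt(1) = 1, so x = (9 ± 1)/2: x = 5 or x = 4.
Collecting all roots found:

x = 2, x = 4, x = 5


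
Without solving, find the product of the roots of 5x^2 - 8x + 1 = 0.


By Vieta's formulas for ax^2 + bx + c = 0:
  Sum of roots = -b/a
  Product of roots = c/a

Here a = 5, b = -8, c = 1
Sum = -(-8)/5 = 8/5
Product = 1/5 = 1/5

Product = 1/5


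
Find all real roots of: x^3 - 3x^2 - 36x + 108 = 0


Let p(x) = x^3 - 3x^2 - 36x + 108. By the rational root theorem (leading coefficient 1), any rational root is an integer divisor of 108: try ±1, ±2, ... in turn.
Test x = 1: value = 70 ≠ 0.
Test x = -1: value = 140 ≠ 0.
Test x = 2: value = 32 ≠ 0.
Test x = -2: value = 160 ≠ 0.
Test x = 3: value = 0 ✓, so (x - 3) is a factor.
Synthetic division by (x - 3): bring down 1; 1(3) - 3 = 0; 0(3) - 36 = -36; (-36)(3) + 108 = 0 → quotient x^2 - 36, remainder 0.
Solve the quadratic x^2 - 36 = 0: discriminant = 0^2 - 4(1)(-36) = 0 + 144 = 144.
sqrt(144) = 12, so x = (0 ± 12)/2: x = 6 or x = -6.

x = -6, x = 3, x = 6


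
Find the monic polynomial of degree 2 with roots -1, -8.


A monic polynomial with roots -1, -8 is:
p(x) = (x + 1)(x + 8)
After multiplying by (x + 1): x + 1
After multiplying by (x + 8): x^2 + 9x + 8

x^2 + 9x + 8


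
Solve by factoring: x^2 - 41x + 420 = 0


We need two numbers that multiply to 420 and add to -41.
Those numbers are -20 and -21 (since (-20) * (-21) = 420 and (-20) + (-21) = -41).
So x^2 - 41x + 420 = (x - 20)(x - 21) = 0
Setting each factor to zero: x = 20 or x = 21

x = 20, x = 21


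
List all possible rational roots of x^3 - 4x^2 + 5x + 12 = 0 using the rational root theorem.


Rational root theorem: possible roots are ±p/q where:
  p divides the constant term (12): p ∈ {1, 2, 3, 4, 6, 12}
  q divides the leading coefficient (1): q ∈ {1}

All possible rational roots: -12, -6, -4, -3, -2, -1, 1, 2, 3, 4, 6, 12

-12, -6, -4, -3, -2, -1, 1, 2, 3, 4, 6, 12


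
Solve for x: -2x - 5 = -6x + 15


Starting with: -2x - 5 = -6x + 15
Move all x terms to left: (-2 + 6)x = 15 + 5
Simplify: 4x = 20
Divide both sides by 4: x = 5

x = 5


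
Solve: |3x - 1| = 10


An absolute value equation |expr| = 10 gives two cases:
Case 1: 3x - 1 = 10
  3x = 11, so x = 11/3
Case 2: 3x - 1 = -10
  3x = -9, so x = -3

x = -3, x = 11/3


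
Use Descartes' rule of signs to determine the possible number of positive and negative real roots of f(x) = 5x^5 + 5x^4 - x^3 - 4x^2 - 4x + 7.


Descartes' rule of signs:

For positive roots, count sign changes in f(x) = 5x^5 + 5x^4 - x^3 - 4x^2 - 4x + 7:
Signs of coefficients: +, +, -, -, -, +
Number of sign changes: 2
Possible positive real roots: 2, 0

For negative roots, examine f(-x) = -5x^5 + 5x^4 + x^3 - 4x^2 + 4x + 7:
Signs of coefficients: -, +, +, -, +, +
Number of sign changes: 3
Possible negative real roots: 3, 1

Positive roots: 2 or 0; Negative roots: 3 or 1


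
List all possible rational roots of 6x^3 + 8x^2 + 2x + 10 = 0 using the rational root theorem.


Rational root theorem: possible roots are ±p/q where:
  p divides the constant term (10): p ∈ {1, 2, 5, 10}
  q divides the leading coefficient (6): q ∈ {1, 2, 3, 6}

All possible rational roots: -10, -5, -10/3, -5/2, -2, -5/3, -1, -5/6, -2/3, -1/2, -1/3, -1/6, 1/6, 1/3, 1/2, 2/3, 5/6, 1, 5/3, 2, 5/2, 10/3, 5, 10

-10, -5, -10/3, -5/2, -2, -5/3, -1, -5/6, -2/3, -1/2, -1/3, -1/6, 1/6, 1/3, 1/2, 2/3, 5/6, 1, 5/3, 2, 5/2, 10/3, 5, 10


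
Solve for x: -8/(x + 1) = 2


Multiply both sides by (x + 1): -8 = 2(x + 1)
Distribute: -8 = 2x + 2
2x = -8 - 2 = -10
x = -5

x = -5


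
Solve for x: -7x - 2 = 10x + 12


Starting with: -7x - 2 = 10x + 12
Move all x terms to left: (-7 - 10)x = 12 + 2
Simplify: -17x = 14
Divide both sides by -17: x = -14/17

x = -14/17


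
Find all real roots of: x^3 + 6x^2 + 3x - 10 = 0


Let p(x) = x^3 + 6x^2 + 3x - 10. By the rational root theorem (leading coefficient 1), any rational root is an integer divisor of 10: try ±1, ±2, ... in turn.
Test x = 1: value = 0 ✓, so (x - 1) is a factor.
Synthetic division by (x - 1): bring down 1; 1(1) + 6 = 7; 7(1) + 3 = 10; 10(1) - 10 = 0 → quotient x^2 + 7x + 10, remainder 0.
Solve the quadratic x^2 + 7x + 10 = 0: discriminant = 7^2 - 4(1)(10) = 49 - 40 = 9.
sqrt(9) = 3, so x = (-7 ± 3)/2: x = -2 or x = -5.

x = -5, x = -2, x = 1


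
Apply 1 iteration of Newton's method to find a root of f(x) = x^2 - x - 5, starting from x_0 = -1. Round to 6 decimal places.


Newton's method: x_(n+1) = x_n - f(x_n)/f'(x_n)
f(x) = x^2 - x - 5
f'(x) = 2x - 1

Iteration 1:
  f(-1.000000) = -3.000000
  f'(-1.000000) = -3.000000
  x_1 = -1.000000 - (-3.000000)/(-3.000000) = -2.000000

x_1 = -2.000000


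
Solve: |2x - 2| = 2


An absolute value equation |expr| = 2 gives two cases:
Case 1: 2x - 2 = 2
  2x = 4, so x = 2
Case 2: 2x - 2 = -2
  2x = 0, so x = 0

x = 0, x = 2


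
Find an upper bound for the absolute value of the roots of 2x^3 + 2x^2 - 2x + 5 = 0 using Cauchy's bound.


Cauchy's bound: all roots r satisfy |r| <= 1 + max(|a_i/a_n|) for i = 0,...,n-1
where a_n is the leading coefficient.

Coefficients: [2, 2, -2, 5]
Leading coefficient a_n = 2
Ratios |a_i/a_n|: 1, 1, 5/2
Maximum ratio: 5/2
Cauchy's bound: |r| <= 1 + 5/2 = 7/2

Upper bound = 7/2


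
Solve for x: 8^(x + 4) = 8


Express both sides with the same base.
8 = 8^1
Since the bases match, equate exponents: x + 4 = 1
So x = 1 - (4) = -3

x = -3


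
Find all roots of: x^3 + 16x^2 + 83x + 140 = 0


Let p(x) = x^3 + 16x^2 + 83x + 140. By the rational root theorem (leading coefficient 1), any rational root is an integer divisor of 140: try ±1, ±2, ... in turn.
Test x = 1: value = 240 ≠ 0.
Test x = -1: value = 72 ≠ 0.
Test x = 2: value = 378 ≠ 0.
Test x = -2: value = 30 ≠ 0.
Test x = 4: value = 792 ≠ 0.
Test x = -4: value = 0 ✓, so (x + 4) is a factor.
Synthetic division by (x + 4): bring down 1; 1(-4) + 16 = 12; 12(-4) + 83 = 35; 35(-4) + 140 = 0 → quotient x^2 + 12x + 35, remainder 0.
Solve the quadratic x^2 + 12x + 35 = 0: discriminant = 12^2 - 4(1)(35) = 144 - 140 = 4.
sqrt(4) = 2, so x = (-12 ± 2)/2: x = -5 or x = -7.
Collecting all roots found:

x = -7, x = -5, x = -4


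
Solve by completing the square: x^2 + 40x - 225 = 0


Start: x^2 + 40x - 225 = 0
Move constant: x^2 + 40x = 225
Half of 40 is 20, squared is 400
Add 400 to both sides: x^2 + 40x + 400 = 625
(x + 20)^2 = 625
x + 20 = ±25
x = -20 + 25 = 5 or x = -20 - 25 = -45

x = -45, x = 5


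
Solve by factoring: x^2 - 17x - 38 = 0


We need two numbers that multiply to -38 and add to -17.
Those numbers are -19 and 2 (since (-19) * 2 = -38 and (-19) + 2 = -17).
So x^2 - 17x - 38 = (x - 19)(x + 2) = 0
Setting each factor to zero: x = 19 or x = -2

x = -2, x = 19


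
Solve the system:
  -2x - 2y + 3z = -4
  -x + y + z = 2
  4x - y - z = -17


Using Cramer's rule. Expand each determinant along the first row.
D  = (-2)*[1*(-1) - 1*(-1)] - (-2)*[(-1)*(-1) - 1*4] + 3*[(-1)*(-1) - 1*4]
  = (-2)*(0) - (-2)*(-3) + 3*(-3) = -15
Dx = (-4)*[1*(-1) - 1*(-1)] - (-2)*[2*(-1) - 1*(-17)] + 3*[2*(-1) - 1*(-17)]
  = (-4)*(0) - (-2)*(15) + 3*(15) = 75
Dy = (-2)*[2*(-1) - 1*(-17)] - (-4)*[(-1)*(-1) - 1*4] + 3*[(-1)*(-17) - 2*4]
  = (-2)*(15) - (-4)*(-3) + 3*(9) = -15
Dz = (-2)*[1*(-17) - 2*(-1)] - (-2)*[(-1)*(-17) - 2*4] + (-4)*[(-1)*(-1) - 1*4]
  = (-2)*(-15) - (-2)*(9) + (-4)*(-3) = 60
x = Dx/D = 75/-15 = -5, y = Dy/D = -15/-15 = 1, z = Dz/D = 60/-15 = -4
Check eq1: (-2)(-5) + (-2)(1) + (3)(-4) = -4 = -4 ✓
Check eq2: (-1)(-5) + (1)(1) + (1)(-4) = 2 = 2 ✓
Check eq3: (4)(-5) + (-1)(1) + (-1)(-4) = -17 = -17 ✓

x = -5, y = 1, z = -4


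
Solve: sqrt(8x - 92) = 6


Square both sides: 8x - 92 = 6^2 = 36
8x = 36 + 92 = 128
x = 16
Check: sqrt(8*16 - 92) = sqrt(36) = 6 ✓

x = 16


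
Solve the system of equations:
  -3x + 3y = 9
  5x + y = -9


Using Cramer's rule:
Determinant D = (-3)(1) - (5)(3) = -3 - 15 = -18
Dx = (9)(1) - (-9)(3) = 9 + 27 = 36
Dy = (-3)(-9) - (5)(9) = 27 - 45 = -18
x = Dx/D = 36/-18 = -2
y = Dy/D = -18/-18 = 1

x = -2, y = 1


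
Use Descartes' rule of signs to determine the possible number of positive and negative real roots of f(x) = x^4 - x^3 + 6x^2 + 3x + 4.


Descartes' rule of signs:

For positive roots, count sign changes in f(x) = x^4 - x^3 + 6x^2 + 3x + 4:
Signs of coefficients: +, -, +, +, +
Number of sign changes: 2
Possible positive real roots: 2, 0

For negative roots, examine f(-x) = x^4 + x^3 + 6x^2 - 3x + 4:
Signs of coefficients: +, +, +, -, +
Number of sign changes: 2
Possible negative real roots: 2, 0

Positive roots: 2 or 0; Negative roots: 2 or 0


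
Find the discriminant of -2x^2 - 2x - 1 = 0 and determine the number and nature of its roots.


For ax^2 + bx + c = 0, discriminant D = b^2 - 4ac
Here a = -2, b = -2, c = -1
D = (-2)^2 - 4(-2)(-1) = 4 - 8 = -4

D = -4 < 0
The equation has no real roots (2 complex conjugate roots).

Discriminant = -4, no real roots (2 complex conjugate roots)


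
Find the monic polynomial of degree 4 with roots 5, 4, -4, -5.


A monic polynomial with roots 5, 4, -4, -5 is:
p(x) = (x - 5)(x - 4)(x + 4)(x + 5)
After multiplying by (x - 5): x - 5
After multiplying by (x - 4): x^2 - 9x + 20
After multiplying by (x + 4): x^3 - 5x^2 - 16x + 80
After multiplying by (x + 5): x^4 - 41x^2 + 400

x^4 - 41x^2 + 400


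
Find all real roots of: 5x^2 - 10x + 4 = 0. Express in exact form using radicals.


Using the quadratic formula: x = (-b ± sqrt(b^2 - 4ac)) / (2a)
Here a = 5, b = -10, c = 4
Discriminant = b^2 - 4ac = (-10)^2 - 4(5)(4) = 100 - 80 = 20
Since discriminant = 20 > 0, there are two real roots.
x = (10 ± 2*sqrt(5)) / 10
Simplifying: x = (5 ± sqrt(5)) / 5
Numerically: x ≈ 1.4472 or x ≈ 0.5528

x = (5 + sqrt(5)) / 5 or x = (5 - sqrt(5)) / 5


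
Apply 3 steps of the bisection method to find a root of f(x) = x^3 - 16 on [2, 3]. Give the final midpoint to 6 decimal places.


f(x) = x^3 - 16
f(2) = -8 < 0
f(3) = 11 > 0

Step 1: midpoint = (2.000000 + 3.000000)/2 = 2.500000
  f(2.500000) = -0.375000
  f(mid) < 0, so root is in [2.500000, 3.000000]

Step 2: midpoint = (2.500000 + 3.000000)/2 = 2.750000
  f(2.750000) = 4.796875
  f(mid) > 0, so root is in [2.500000, 2.750000]

Step 3: midpoint = (2.500000 + 2.750000)/2 = 2.625000
  f(2.625000) = 2.087891
  f(mid) > 0, so root is in [2.500000, 2.625000]

midpoint = 2.625000


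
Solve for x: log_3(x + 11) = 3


Convert to exponential form: x + 11 = 3^3 = 27
x = 27 - 11 = 16
Check: log_3(16 + 11) = log_3(27) = log_3(27) = 3 ✓

x = 16


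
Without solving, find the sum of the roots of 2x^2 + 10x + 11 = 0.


By Vieta's formulas for ax^2 + bx + c = 0:
  Sum of roots = -b/a
  Product of roots = c/a

Here a = 2, b = 10, c = 11
Sum = -(10)/2 = -5
Product = 11/2 = 11/2

Sum = -5


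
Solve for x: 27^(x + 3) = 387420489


Express both sides with the same base.
387420489 = 27^6
Since the bases match, equate exponents: x + 3 = 6
So x = 6 - (3) = 3

x = 3


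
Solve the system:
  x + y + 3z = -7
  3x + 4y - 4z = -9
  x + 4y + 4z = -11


Using Cramer's rule. Expand each determinant along the first row.
D  = 1*[4*4 - (-4)*4] - 1*[3*4 - (-4)*1] + 3*[3*4 - 4*1]
  = 1*(32) - 1*(16) + 3*(8) = 40
Dx = (-7)*[4*4 - (-4)*4] - 1*[(-9)*4 - (-4)*(-11)] + 3*[(-9)*4 - 4*(-11)]
  = (-7)*(32) - 1*(-80) + 3*(8) = -120
Dy = 1*[(-9)*4 - (-4)*(-11)] - (-7)*[3*4 - (-4)*1] + 3*[3*(-11) - (-9)*1]
  = 1*(-80) - (-7)*(16) + 3*(-24) = -40
Dz = 1*[4*(-11) - (-9)*4] - 1*[3*(-11) - (-9)*1] + (-7)*[3*4 - 4*1]
  = 1*(-8) - 1*(-24) + (-7)*(8) = -40
x = Dx/D = -120/40 = -3, y = Dy/D = -40/40 = -1, z = Dz/D = -40/40 = -1
Check eq1: (1)(-3) + (1)(-1) + (3)(-1) = -7 = -7 ✓
Check eq2: (3)(-3) + (4)(-1) + (-4)(-1) = -9 = -9 ✓
Check eq3: (1)(-3) + (4)(-1) + (4)(-1) = -11 = -11 ✓

x = -3, y = -1, z = -1


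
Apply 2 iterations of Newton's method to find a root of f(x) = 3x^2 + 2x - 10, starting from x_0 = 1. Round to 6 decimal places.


Newton's method: x_(n+1) = x_n - f(x_n)/f'(x_n)
f(x) = 3x^2 + 2x - 10
f'(x) = 6x + 2

Iteration 1:
  f(1.000000) = -5.000000
  f'(1.000000) = 8.000000
  x_1 = 1.000000 - (-5.000000)/(8.000000) = 1.625000

Iteration 2:
  f(1.625000) = 1.171875
  f'(1.625000) = 11.750000
  x_2 = 1.625000 - (1.171875)/(11.750000) = 1.525266

x_2 = 1.525266


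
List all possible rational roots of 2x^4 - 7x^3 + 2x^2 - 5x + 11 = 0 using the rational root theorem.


Rational root theorem: possible roots are ±p/q where:
  p divides the constant term (11): p ∈ {1, 11}
  q divides the leading coefficient (2): q ∈ {1, 2}

All possible rational roots: -11, -11/2, -1, -1/2, 1/2, 1, 11/2, 11

-11, -11/2, -1, -1/2, 1/2, 1, 11/2, 11


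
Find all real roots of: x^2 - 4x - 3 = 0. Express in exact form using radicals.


Using the quadratic formula: x = (-b ± sqrt(b^2 - 4ac)) / (2a)
Here a = 1, b = -4, c = -3
Discriminant = b^2 - 4ac = (-4)^2 - 4(1)(-3) = 16 + 12 = 28
Since discriminant = 28 > 0, there are two real roots.
x = (4 ± 2*sqrt(7)) / 2
Simplifying: x = 2 ± sqrt(7)
Numerically: x ≈ 4.6458 or x ≈ -0.6458

x = 2 + sqrt(7) or x = 2 - sqrt(7)


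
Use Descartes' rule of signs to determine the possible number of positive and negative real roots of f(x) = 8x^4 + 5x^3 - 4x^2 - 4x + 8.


Descartes' rule of signs:

For positive roots, count sign changes in f(x) = 8x^4 + 5x^3 - 4x^2 - 4x + 8:
Signs of coefficients: +, +, -, -, +
Number of sign changes: 2
Possible positive real roots: 2, 0

For negative roots, examine f(-x) = 8x^4 - 5x^3 - 4x^2 + 4x + 8:
Signs of coefficients: +, -, -, +, +
Number of sign changes: 2
Possible negative real roots: 2, 0

Positive roots: 2 or 0; Negative roots: 2 or 0


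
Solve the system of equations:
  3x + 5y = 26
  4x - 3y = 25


Using Cramer's rule:
Determinant D = (3)(-3) - (4)(5) = -9 - 20 = -29
Dx = (26)(-3) - (25)(5) = -78 - 125 = -203
Dy = (3)(25) - (4)(26) = 75 - 104 = -29
x = Dx/D = -203/-29 = 7
y = Dy/D = -29/-29 = 1

x = 7, y = 1


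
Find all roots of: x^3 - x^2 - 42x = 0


The constant term is 0, so x = 0 is a root. Factor out x:
  x^2 - x - 42 = 0
Solve the quadratic x^2 - x - 42 = 0: discriminant = (-1)^2 - 4(1)(-42) = 1 + 168 = 169.
sqrt(169) = 13, so x = (1 ± 13)/2: x = 7 or x = -6.
Collecting all roots found:

x = -6, x = 0, x = 7


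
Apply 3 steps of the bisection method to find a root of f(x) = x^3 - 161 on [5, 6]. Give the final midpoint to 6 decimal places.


f(x) = x^3 - 161
f(5) = -36 < 0
f(6) = 55 > 0

Step 1: midpoint = (5.000000 + 6.000000)/2 = 5.500000
  f(5.500000) = 5.375000
  f(mid) > 0, so root is in [5.000000, 5.500000]

Step 2: midpoint = (5.000000 + 5.500000)/2 = 5.250000
  f(5.250000) = -16.296875
  f(mid) < 0, so root is in [5.250000, 5.500000]

Step 3: midpoint = (5.250000 + 5.500000)/2 = 5.375000
  f(5.375000) = -5.712891
  f(mid) < 0, so root is in [5.375000, 5.500000]

midpoint = 5.375000


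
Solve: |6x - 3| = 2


An absolute value equation |expr| = 2 gives two cases:
Case 1: 6x - 3 = 2
  6x = 5, so x = 5/6
Case 2: 6x - 3 = -2
  6x = 1, so x = 1/6

x = 1/6, x = 5/6


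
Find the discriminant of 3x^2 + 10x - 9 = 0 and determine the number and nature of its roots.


For ax^2 + bx + c = 0, discriminant D = b^2 - 4ac
Here a = 3, b = 10, c = -9
D = (10)^2 - 4(3)(-9) = 100 + 108 = 208

D = 208 > 0 but not a perfect square
The equation has 2 distinct real irrational roots.

Discriminant = 208, 2 distinct real irrational roots


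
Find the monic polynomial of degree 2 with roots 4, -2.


A monic polynomial with roots 4, -2 is:
p(x) = (x - 4)(x + 2)
After multiplying by (x - 4): x - 4
After multiplying by (x + 2): x^2 - 2x - 8

x^2 - 2x - 8


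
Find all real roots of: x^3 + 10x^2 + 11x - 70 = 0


Let p(x) = x^3 + 10x^2 + 11x - 70. By the rational root theorem (leading coefficient 1), any rational root is an integer divisor of 70: try ±1, ±2, ... in turn.
Test x = 1: value = -48 ≠ 0.
Test x = -1: value = -72 ≠ 0.
Test x = 2: value = 0 ✓, so (x - 2) is a factor.
Synthetic division by (x - 2): bring down 1; 1(2) + 10 = 12; 12(2) + 11 = 35; 35(2) - 70 = 0 → quotient x^2 + 12x + 35, remainder 0.
Solve the quadratic x^2 + 12x + 35 = 0: discriminant = 12^2 - 4(1)(35) = 144 - 140 = 4.
sqrt(4) = 2, so x = (-12 ± 2)/2: x = -5 or x = -7.

x = -7, x = -5, x = 2


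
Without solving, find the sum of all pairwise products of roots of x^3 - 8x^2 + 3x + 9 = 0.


By Vieta's formulas for x^3 + bx^2 + cx + d = 0:
  r1 + r2 + r3 = -b/a = 8
  r1*r2 + r1*r3 + r2*r3 = c/a = 3
  r1*r2*r3 = -d/a = -9


Sum of pairwise products = 3


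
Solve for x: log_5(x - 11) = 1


Convert to exponential form: x - 11 = 5^1 = 5
x = 5 + 11 = 16
Check: log_5(16 - 11) = log_5(5) = log_5(5) = 1 ✓

x = 16


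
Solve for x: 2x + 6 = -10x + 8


Starting with: 2x + 6 = -10x + 8
Move all x terms to left: (2 + 10)x = 8 - 6
Simplify: 12x = 2
Divide both sides by 12: x = 1/6

x = 1/6


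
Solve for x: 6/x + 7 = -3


Subtract 7 from both sides: 6/x = -10
Multiply both sides by x: 6 = -10 * x
Divide by -10: x = -3/5

x = -3/5


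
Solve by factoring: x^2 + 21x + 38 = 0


We need two numbers that multiply to 38 and add to 21.
Those numbers are 19 and 2 (since 19 * 2 = 38 and 19 + 2 = 21).
So x^2 + 21x + 38 = (x + 19)(x + 2) = 0
Setting each factor to zero: x = -19 or x = -2

x = -19, x = -2


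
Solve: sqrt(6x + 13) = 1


Square both sides: 6x + 13 = 1^2 = 1
6x = 1 - 13 = -12
x = -2
Check: sqrt(6*(-2) + 13) = sqrt(1) = 1 ✓

x = -2


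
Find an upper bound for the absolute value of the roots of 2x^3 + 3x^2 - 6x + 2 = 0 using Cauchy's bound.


Cauchy's bound: all roots r satisfy |r| <= 1 + max(|a_i/a_n|) for i = 0,...,n-1
where a_n is the leading coefficient.

Coefficients: [2, 3, -6, 2]
Leading coefficient a_n = 2
Ratios |a_i/a_n|: 3/2, 3, 1
Maximum ratio: 3
Cauchy's bound: |r| <= 1 + 3 = 4

Upper bound = 4


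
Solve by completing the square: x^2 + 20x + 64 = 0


Start: x^2 + 20x + 64 = 0
Move constant: x^2 + 20x = -64
Half of 20 is 10, squared is 100
Add 100 to both sides: x^2 + 20x + 100 = 36
(x + 10)^2 = 36
x + 10 = ±6
x = -10 + 6 = -4 or x = -10 - 6 = -16

x = -16, x = -4


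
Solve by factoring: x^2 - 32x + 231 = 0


We need two numbers that multiply to 231 and add to -32.
Those numbers are -11 and -21 (since (-11) * (-21) = 231 and (-11) + (-21) = -32).
So x^2 - 32x + 231 = (x - 11)(x - 21) = 0
Setting each factor to zero: x = 11 or x = 21

x = 11, x = 21


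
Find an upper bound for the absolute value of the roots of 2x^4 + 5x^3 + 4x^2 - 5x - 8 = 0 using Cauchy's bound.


Cauchy's bound: all roots r satisfy |r| <= 1 + max(|a_i/a_n|) for i = 0,...,n-1
where a_n is the leading coefficient.

Coefficients: [2, 5, 4, -5, -8]
Leading coefficient a_n = 2
Ratios |a_i/a_n|: 5/2, 2, 5/2, 4
Maximum ratio: 4
Cauchy's bound: |r| <= 1 + 4 = 5

Upper bound = 5


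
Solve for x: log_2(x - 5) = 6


Convert to exponential form: x - 5 = 2^6 = 64
x = 64 + 5 = 69
Check: log_2(69 - 5) = log_2(64) = log_2(64) = 6 ✓

x = 69


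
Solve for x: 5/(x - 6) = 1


Multiply both sides by (x - 6): 5 = 1(x - 6)
Distribute: 5 = x - 6
x = 5 + 6 = 11
x = 11

x = 11


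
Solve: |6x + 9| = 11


An absolute value equation |expr| = 11 gives two cases:
Case 1: 6x + 9 = 11
  6x = 2, so x = 1/3
Case 2: 6x + 9 = -11
  6x = -20, so x = -10/3

x = -10/3, x = 1/3


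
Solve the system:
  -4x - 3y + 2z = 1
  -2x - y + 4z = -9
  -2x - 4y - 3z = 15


Using Cramer's rule. Expand each determinant along the first row.
D  = (-4)*[(-1)*(-3) - 4*(-4)] - (-3)*[(-2)*(-3) - 4*(-2)] + 2*[(-2)*(-4) - (-1)*(-2)]
  = (-4)*(19) - (-3)*(14) + 2*(6) = -22
Dx = 1*[(-1)*(-3) - 4*(-4)] - (-3)*[(-9)*(-3) - 4*15] + 2*[(-9)*(-4) - (-1)*15]
  = 1*(19) - (-3)*(-33) + 2*(51) = 22
Dy = (-4)*[(-9)*(-3) - 4*15] - 1*[(-2)*(-3) - 4*(-2)] + 2*[(-2)*15 - (-9)*(-2)]
  = (-4)*(-33) - 1*(14) + 2*(-48) = 22
Dz = (-4)*[(-1)*15 - (-9)*(-4)] - (-3)*[(-2)*15 - (-9)*(-2)] + 1*[(-2)*(-4) - (-1)*(-2)]
  = (-4)*(-51) - (-3)*(-48) + 1*(6) = 66
x = Dx/D = 22/-22 = -1, y = Dy/D = 22/-22 = -1, z = Dz/D = 66/-22 = -3
Check eq1: (-4)(-1) + (-3)(-1) + (2)(-3) = 1 = 1 ✓
Check eq2: (-2)(-1) + (-1)(-1) + (4)(-3) = -9 = -9 ✓
Check eq3: (-2)(-1) + (-4)(-1) + (-3)(-3) = 15 = 15 ✓

x = -1, y = -1, z = -3


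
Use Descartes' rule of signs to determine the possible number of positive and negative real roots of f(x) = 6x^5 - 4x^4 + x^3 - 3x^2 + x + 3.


Descartes' rule of signs:

For positive roots, count sign changes in f(x) = 6x^5 - 4x^4 + x^3 - 3x^2 + x + 3:
Signs of coefficients: +, -, +, -, +, +
Number of sign changes: 4
Possible positive real roots: 4, 2, 0

For negative roots, examine f(-x) = -6x^5 - 4x^4 - x^3 - 3x^2 - x + 3:
Signs of coefficients: -, -, -, -, -, +
Number of sign changes: 1
Possible negative real roots: 1

Positive roots: 4 or 2 or 0; Negative roots: 1


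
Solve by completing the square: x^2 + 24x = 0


Start: x^2 + 24x + 0 = 0
Move constant: x^2 + 24x = 0
Half of 24 is 12, squared is 144
Add 144 to both sides: x^2 + 24x + 144 = 144
(x + 12)^2 = 144
x + 12 = ±12
x = -12 + 12 = 0 or x = -12 - 12 = -24

x = -24, x = 0


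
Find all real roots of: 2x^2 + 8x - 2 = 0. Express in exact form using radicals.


Using the quadratic formula: x = (-b ± sqrt(b^2 - 4ac)) / (2a)
Here a = 2, b = 8, c = -2
Discriminant = b^2 - 4ac = 8^2 - 4(2)(-2) = 64 + 16 = 80
Since discriminant = 80 > 0, there are two real roots.
x = (-8 ± 4*sqrt(5)) / 4
Simplifying: x = -2 ± sqrt(5)
Numerically: x ≈ 0.2361 or x ≈ -4.2361

x = -2 + sqrt(5) or x = -2 - sqrt(5)


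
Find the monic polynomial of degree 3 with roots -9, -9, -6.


A monic polynomial with roots -9, -9, -6 is:
p(x) = (x + 9)(x + 9)(x + 6)
After multiplying by (x + 9): x + 9
After multiplying by (x + 9): x^2 + 18x + 81
After multiplying by (x + 6): x^3 + 24x^2 + 189x + 486

x^3 + 24x^2 + 189x + 486


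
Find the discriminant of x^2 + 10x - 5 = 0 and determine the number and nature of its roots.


For ax^2 + bx + c = 0, discriminant D = b^2 - 4ac
Here a = 1, b = 10, c = -5
D = (10)^2 - 4(1)(-5) = 100 + 20 = 120

D = 120 > 0 but not a perfect square
The equation has 2 distinct real irrational roots.

Discriminant = 120, 2 distinct real irrational roots


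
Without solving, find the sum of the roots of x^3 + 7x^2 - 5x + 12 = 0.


By Vieta's formulas for x^3 + bx^2 + cx + d = 0:
  r1 + r2 + r3 = -b/a = -7
  r1*r2 + r1*r3 + r2*r3 = c/a = -5
  r1*r2*r3 = -d/a = -12


Sum = -7


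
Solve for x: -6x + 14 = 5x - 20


Starting with: -6x + 14 = 5x - 20
Move all x terms to left: (-6 - 5)x = -20 - 14
Simplify: -11x = -34
Divide both sides by -11: x = 34/11

x = 34/11


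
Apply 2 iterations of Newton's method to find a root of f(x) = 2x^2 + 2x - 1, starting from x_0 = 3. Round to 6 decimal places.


Newton's method: x_(n+1) = x_n - f(x_n)/f'(x_n)
f(x) = 2x^2 + 2x - 1
f'(x) = 4x + 2

Iteration 1:
  f(3.000000) = 23.000000
  f'(3.000000) = 14.000000
  x_1 = 3.000000 - (23.000000)/(14.000000) = 1.357143

Iteration 2:
  f(1.357143) = 5.397959
  f'(1.357143) = 7.428571
  x_2 = 1.357143 - (5.397959)/(7.428571) = 0.630495

x_2 = 0.630495


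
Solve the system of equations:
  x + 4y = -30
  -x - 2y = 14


Using Cramer's rule:
Determinant D = (1)(-2) - (-1)(4) = -2 + 4 = 2
Dx = (-30)(-2) - (14)(4) = 60 - 56 = 4
Dy = (1)(14) - (-1)(-30) = 14 - 30 = -16
x = Dx/D = 4/2 = 2
y = Dy/D = -16/2 = -8

x = 2, y = -8


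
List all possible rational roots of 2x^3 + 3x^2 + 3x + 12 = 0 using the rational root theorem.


Rational root theorem: possible roots are ±p/q where:
  p divides the constant term (12): p ∈ {1, 2, 3, 4, 6, 12}
  q divides the leading coefficient (2): q ∈ {1, 2}

All possible rational roots: -12, -6, -4, -3, -2, -3/2, -1, -1/2, 1/2, 1, 3/2, 2, 3, 4, 6, 12

-12, -6, -4, -3, -2, -3/2, -1, -1/2, 1/2, 1, 3/2, 2, 3, 4, 6, 12


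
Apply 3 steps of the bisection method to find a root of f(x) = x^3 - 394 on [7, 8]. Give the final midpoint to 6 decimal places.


f(x) = x^3 - 394
f(7) = -51 < 0
f(8) = 118 > 0

Step 1: midpoint = (7.000000 + 8.000000)/2 = 7.500000
  f(7.500000) = 27.875000
  f(mid) > 0, so root is in [7.000000, 7.500000]

Step 2: midpoint = (7.000000 + 7.500000)/2 = 7.250000
  f(7.250000) = -12.921875
  f(mid) < 0, so root is in [7.250000, 7.500000]

Step 3: midpoint = (7.250000 + 7.500000)/2 = 7.375000
  f(7.375000) = 7.130859
  f(mid) > 0, so root is in [7.250000, 7.375000]

midpoint = 7.375000


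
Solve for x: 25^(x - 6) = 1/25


Express both sides with the same base.
1/25 = 25^(-1)
Since the bases match, equate exponents: x - 6 = -1
So x = -1 - (-6) = 5

x = 5


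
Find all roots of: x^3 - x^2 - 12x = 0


The constant term is 0, so x = 0 is a root. Factor out x:
  x^2 - x - 12 = 0
Solve the quadratic x^2 - x - 12 = 0: discriminant = (-1)^2 - 4(1)(-12) = 1 + 48 = 49.
sqrt(49) = 7, so x = (1 ± 7)/2: x = 4 or x = -3.
Collecting all roots found:

x = -3, x = 0, x = 4


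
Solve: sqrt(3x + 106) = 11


Square both sides: 3x + 106 = 11^2 = 121
3x = 121 - 106 = 15
x = 5
Check: sqrt(3*5 + 106) = sqrt(121) = 11 ✓

x = 5


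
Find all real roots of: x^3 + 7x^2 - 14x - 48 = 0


Let p(x) = x^3 + 7x^2 - 14x - 48. By the rational root theorem (leading coefficient 1), any rational root is an integer divisor of 48: try ±1, ±2, ... in turn.
Test x = 1: value = -54 ≠ 0.
Test x = -1: value = -28 ≠ 0.
Test x = 2: value = -40 ≠ 0.
Test x = -2: value = 0 ✓, so (x + 2) is a factor.
Synthetic division by (x + 2): bring down 1; 1(-2) + 7 = 5; 5(-2) - 14 = -24; (-24)(-2) - 48 = 0 → quotient x^2 + 5x - 24, remainder 0.
Solve the quadratic x^2 + 5x - 24 = 0: discriminant = 5^2 - 4(1)(-24) = 25 + 96 = 121.
sqrt(121) = 11, so x = (-5 ± 11)/2: x = 3 or x = -8.

x = -8, x = -2, x = 3


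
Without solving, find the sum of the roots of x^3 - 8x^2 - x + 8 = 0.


By Vieta's formulas for x^3 + bx^2 + cx + d = 0:
  r1 + r2 + r3 = -b/a = 8
  r1*r2 + r1*r3 + r2*r3 = c/a = -1
  r1*r2*r3 = -d/a = -8


Sum = 8


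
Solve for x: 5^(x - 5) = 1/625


Express both sides with the same base.
1/625 = 5^(-4)
Since the bases match, equate exponents: x - 5 = -4
So x = -4 - (-5) = 1

x = 1


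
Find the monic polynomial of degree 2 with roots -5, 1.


A monic polynomial with roots -5, 1 is:
p(x) = (x + 5)(x - 1)
After multiplying by (x + 5): x + 5
After multiplying by (x - 1): x^2 + 4x - 5

x^2 + 4x - 5


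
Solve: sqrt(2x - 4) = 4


Square both sides: 2x - 4 = 4^2 = 16
2x = 16 + 4 = 20
x = 10
Check: sqrt(2*10 - 4) = sqrt(16) = 4 ✓

x = 10


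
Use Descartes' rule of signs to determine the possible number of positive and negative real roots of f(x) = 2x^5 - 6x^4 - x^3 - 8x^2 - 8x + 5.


Descartes' rule of signs:

For positive roots, count sign changes in f(x) = 2x^5 - 6x^4 - x^3 - 8x^2 - 8x + 5:
Signs of coefficients: +, -, -, -, -, +
Number of sign changes: 2
Possible positive real roots: 2, 0

For negative roots, examine f(-x) = -2x^5 - 6x^4 + x^3 - 8x^2 + 8x + 5:
Signs of coefficients: -, -, +, -, +, +
Number of sign changes: 3
Possible negative real roots: 3, 1

Positive roots: 2 or 0; Negative roots: 3 or 1


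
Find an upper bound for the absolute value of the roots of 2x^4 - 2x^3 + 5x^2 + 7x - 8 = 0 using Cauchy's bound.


Cauchy's bound: all roots r satisfy |r| <= 1 + max(|a_i/a_n|) for i = 0,...,n-1
where a_n is the leading coefficient.

Coefficients: [2, -2, 5, 7, -8]
Leading coefficient a_n = 2
Ratios |a_i/a_n|: 1, 5/2, 7/2, 4
Maximum ratio: 4
Cauchy's bound: |r| <= 1 + 4 = 5

Upper bound = 5


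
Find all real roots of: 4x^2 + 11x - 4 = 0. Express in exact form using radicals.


Using the quadratic formula: x = (-b ± sqrt(b^2 - 4ac)) / (2a)
Here a = 4, b = 11, c = -4
Discriminant = b^2 - 4ac = 11^2 - 4(4)(-4) = 121 + 64 = 185
Since discriminant = 185 > 0, there are two real roots.
x = (-11 ± sqrt(185)) / 8
Numerically: x ≈ 0.3252 or x ≈ -3.0752

x = (-11 + sqrt(185)) / 8 or x = (-11 - sqrt(185)) / 8


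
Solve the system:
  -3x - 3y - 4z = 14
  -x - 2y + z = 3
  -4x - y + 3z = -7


Using Cramer's rule. Expand each determinant along the first row.
D  = (-3)*[(-2)*3 - 1*(-1)] - (-3)*[(-1)*3 - 1*(-4)] + (-4)*[(-1)*(-1) - (-2)*(-4)]
  = (-3)*(-5) - (-3)*(1) + (-4)*(-7) = 46
Dx = 14*[(-2)*3 - 1*(-1)] - (-3)*[3*3 - 1*(-7)] + (-4)*[3*(-1) - (-2)*(-7)]
  = 14*(-5) - (-3)*(16) + (-4)*(-17) = 46
Dy = (-3)*[3*3 - 1*(-7)] - 14*[(-1)*3 - 1*(-4)] + (-4)*[(-1)*(-7) - 3*(-4)]
  = (-3)*(16) - 14*(1) + (-4)*(19) = -138
Dz = (-3)*[(-2)*(-7) - 3*(-1)] - (-3)*[(-1)*(-7) - 3*(-4)] + 14*[(-1)*(-1) - (-2)*(-4)]
  = (-3)*(17) - (-3)*(19) + 14*(-7) = -92
x = Dx/D = 46/46 = 1, y = Dy/D = -138/46 = -3, z = Dz/D = -92/46 = -2
Check eq1: (-3)(1) + (-3)(-3) + (-4)(-2) = 14 = 14 ✓
Check eq2: (-1)(1) + (-2)(-3) + (1)(-2) = 3 = 3 ✓
Check eq3: (-4)(1) + (-1)(-3) + (3)(-2) = -7 = -7 ✓

x = 1, y = -3, z = -2


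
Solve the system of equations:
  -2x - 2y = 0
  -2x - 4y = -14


Using Cramer's rule:
Determinant D = (-2)(-4) - (-2)(-2) = 8 - 4 = 4
Dx = (0)(-4) - (-14)(-2) = 0 - 28 = -28
Dy = (-2)(-14) - (-2)(0) = 28 - 0 = 28
x = Dx/D = -28/4 = -7
y = Dy/D = 28/4 = 7

x = -7, y = 7


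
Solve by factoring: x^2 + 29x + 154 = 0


We need two numbers that multiply to 154 and add to 29.
Those numbers are 22 and 7 (since 22 * 7 = 154 and 22 + 7 = 29).
So x^2 + 29x + 154 = (x + 22)(x + 7) = 0
Setting each factor to zero: x = -22 or x = -7

x = -22, x = -7


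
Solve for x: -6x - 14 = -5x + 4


Starting with: -6x - 14 = -5x + 4
Move all x terms to left: (-6 + 5)x = 4 + 14
Simplify: -x = 18
Divide both sides by -1: x = -18

x = -18


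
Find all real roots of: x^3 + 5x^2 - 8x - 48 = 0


Let p(x) = x^3 + 5x^2 - 8x - 48. By the rational root theorem (leading coefficient 1), any rational root is an integer divisor of 48: try ±1, ±2, ... in turn.
Test x = 1: value = -50 ≠ 0.
Test x = -1: value = -36 ≠ 0.
Test x = 2: value = -36 ≠ 0.
Test x = -2: value = -20 ≠ 0.
Test x = 3: value = 0 ✓, so (x - 3) is a factor.
Synthetic division by (x - 3): bring down 1; 1(3) + 5 = 8; 8(3) - 8 = 16; 16(3) - 48 = 0 → quotient x^2 + 8x + 16, remainder 0.
Solve the quadratic x^2 + 8x + 16 = 0: discriminant = 8^2 - 4(1)(16) = 64 - 64 = 0.
Discriminant = 0, so a double root: x = -8/2 = -4.

x = -4 (multiplicity 2), x = 3


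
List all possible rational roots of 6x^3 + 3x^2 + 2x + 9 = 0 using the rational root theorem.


Rational root theorem: possible roots are ±p/q where:
  p divides the constant term (9): p ∈ {1, 3, 9}
  q divides the leading coefficient (6): q ∈ {1, 2, 3, 6}

All possible rational roots: -9, -9/2, -3, -3/2, -1, -1/2, -1/3, -1/6, 1/6, 1/3, 1/2, 1, 3/2, 3, 9/2, 9

-9, -9/2, -3, -3/2, -1, -1/2, -1/3, -1/6, 1/6, 1/3, 1/2, 1, 3/2, 3, 9/2, 9


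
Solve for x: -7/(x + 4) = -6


Multiply both sides by (x + 4): -7 = -6(x + 4)
Distribute: -7 = -6x - 24
-6x = -7 + 24 = 17
x = -17/6

x = -17/6


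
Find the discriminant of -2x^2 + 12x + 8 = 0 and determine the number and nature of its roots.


For ax^2 + bx + c = 0, discriminant D = b^2 - 4ac
Here a = -2, b = 12, c = 8
D = (12)^2 - 4(-2)(8) = 144 + 64 = 208

D = 208 > 0 but not a perfect square
The equation has 2 distinct real irrational roots.

Discriminant = 208, 2 distinct real irrational roots


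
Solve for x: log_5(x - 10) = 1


Convert to exponential form: x - 10 = 5^1 = 5
x = 5 + 10 = 15
Check: log_5(15 - 10) = log_5(5) = log_5(5) = 1 ✓

x = 15


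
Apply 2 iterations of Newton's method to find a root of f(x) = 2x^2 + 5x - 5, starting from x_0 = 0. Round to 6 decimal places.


Newton's method: x_(n+1) = x_n - f(x_n)/f'(x_n)
f(x) = 2x^2 + 5x - 5
f'(x) = 4x + 5

Iteration 1:
  f(0.000000) = -5.000000
  f'(0.000000) = 5.000000
  x_1 = 0.000000 - (-5.000000)/(5.000000) = 1.000000

Iteration 2:
  f(1.000000) = 2.000000
  f'(1.000000) = 9.000000
  x_2 = 1.000000 - (2.000000)/(9.000000) = 0.777778

x_2 = 0.777778


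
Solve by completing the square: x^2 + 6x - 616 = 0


Start: x^2 + 6x - 616 = 0
Move constant: x^2 + 6x = 616
Half of 6 is 3, squared is 9
Add 9 to both sides: x^2 + 6x + 9 = 625
(x + 3)^2 = 625
x + 3 = ±25
x = -3 + 25 = 22 or x = -3 - 25 = -28

x = -28, x = 22


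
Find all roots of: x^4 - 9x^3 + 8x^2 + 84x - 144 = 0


Let p(x) = x^4 - 9x^3 + 8x^2 + 84x - 144. By the rational root theorem (leading coefficient 1), any rational root is an integer divisor of 144: try ±1, ±2, ... in turn.
Test x = 1: value = -60 ≠ 0.
Test x = -1: value = -210 ≠ 0.
Test x = 2: value = 0 ✓, so (x - 2) is a factor.
Synthetic division by (x - 2): bring down 1; 1(2) - 9 = -7; (-7)(2) + 8 = -6; (-6)(2) + 84 = 72; 72(2) - 144 = 0 → quotient x^3 - 7x^2 - 6x + 72, remainder 0.
Continue with the quotient x^3 - 7x^2 - 6x + 72 (candidates must divide 72; re-test x = 2 first in case it repeats).
Test x = 2: value = 40 ≠ 0.
Test x = -2: value = 48 ≠ 0.
Test x = 3: value = 18 ≠ 0.
Test x = -3: value = 0 ✓, so (x + 3) is a factor.
Synthetic division by (x + 3): bring down 1; 1(-3) - 7 = -10; (-10)(-3) - 6 = 24; 24(-3) + 72 = 0 → quotient x^2 - 10x + 24, remainder 0.
Solve the quadratic x^2 - 10x + 24 = 0: discriminant = (-10)^2 - 4(1)(24) = 100 - 96 = 4.
sqrt(4) = 2, so x = (10 ± 2)/2: x = 6 or x = 4.
Collecting all roots found:

x = -3, x = 2, x = 4, x = 6


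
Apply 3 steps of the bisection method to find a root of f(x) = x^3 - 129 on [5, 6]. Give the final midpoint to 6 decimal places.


f(x) = x^3 - 129
f(5) = -4 < 0
f(6) = 87 > 0

Step 1: midpoint = (5.000000 + 6.000000)/2 = 5.500000
  f(5.500000) = 37.375000
  f(mid) > 0, so root is in [5.000000, 5.500000]

Step 2: midpoint = (5.000000 + 5.500000)/2 = 5.250000
  f(5.250000) = 15.703125
  f(mid) > 0, so root is in [5.000000, 5.250000]

Step 3: midpoint = (5.000000 + 5.250000)/2 = 5.125000
  f(5.125000) = 5.611328
  f(mid) > 0, so root is in [5.000000, 5.125000]

midpoint = 5.125000


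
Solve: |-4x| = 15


An absolute value equation |expr| = 15 gives two cases:
Case 1: -4x = 15
  -4x = 15, so x = -15/4
Case 2: -4x = -15
  -4x = -15, so x = 15/4

x = -15/4, x = 15/4


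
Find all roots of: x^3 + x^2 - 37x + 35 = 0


Let p(x) = x^3 + x^2 - 37x + 35. By the rational root theorem (leading coefficient 1), any rational root is an integer divisor of 35: try ±1, ±2, ... in turn.
Test x = 1: value = 0 ✓, so (x - 1) is a factor.
Synthetic division by (x - 1): bring down 1; 1(1) + 1 = 2; 2(1) - 37 = -35; (-35)(1) + 35 = 0 → quotient x^2 + 2x - 35, remainder 0.
Solve the quadratic x^2 + 2x - 35 = 0: discriminant = 2^2 - 4(1)(-35) = 4 + 140 = 144.
sqrt(144) = 12, so x = (-2 ± 12)/2: x = 5 or x = -7.
Collecting all roots found:

x = -7, x = 1, x = 5


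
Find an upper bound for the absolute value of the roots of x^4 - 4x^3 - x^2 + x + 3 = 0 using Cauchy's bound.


Cauchy's bound: all roots r satisfy |r| <= 1 + max(|a_i/a_n|) for i = 0,...,n-1
where a_n is the leading coefficient.

Coefficients: [1, -4, -1, 1, 3]
Leading coefficient a_n = 1
Ratios |a_i/a_n|: 4, 1, 1, 3
Maximum ratio: 4
Cauchy's bound: |r| <= 1 + 4 = 5

Upper bound = 5


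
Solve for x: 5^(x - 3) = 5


Express both sides with the same base.
5 = 5^1
Since the bases match, equate exponents: x - 3 = 1
So x = 1 - (-3) = 4

x = 4


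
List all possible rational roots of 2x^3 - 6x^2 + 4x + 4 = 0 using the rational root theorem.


Rational root theorem: possible roots are ±p/q where:
  p divides the constant term (4): p ∈ {1, 2, 4}
  q divides the leading coefficient (2): q ∈ {1, 2}

All possible rational roots: -4, -2, -1, -1/2, 1/2, 1, 2, 4

-4, -2, -1, -1/2, 1/2, 1, 2, 4


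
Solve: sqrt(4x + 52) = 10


Square both sides: 4x + 52 = 10^2 = 100
4x = 100 - 52 = 48
x = 12
Check: sqrt(4*12 + 52) = sqrt(100) = 10 ✓

x = 12


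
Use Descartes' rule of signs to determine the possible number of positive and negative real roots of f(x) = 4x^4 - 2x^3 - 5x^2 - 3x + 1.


Descartes' rule of signs:

For positive roots, count sign changes in f(x) = 4x^4 - 2x^3 - 5x^2 - 3x + 1:
Signs of coefficients: +, -, -, -, +
Number of sign changes: 2
Possible positive real roots: 2, 0

For negative roots, examine f(-x) = 4x^4 + 2x^3 - 5x^2 + 3x + 1:
Signs of coefficients: +, +, -, +, +
Number of sign changes: 2
Possible negative real roots: 2, 0

Positive roots: 2 or 0; Negative roots: 2 or 0


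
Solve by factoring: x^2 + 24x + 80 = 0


We need two numbers that multiply to 80 and add to 24.
Those numbers are 4 and 20 (since 4 * 20 = 80 and 4 + 20 = 24).
So x^2 + 24x + 80 = (x + 4)(x + 20) = 0
Setting each factor to zero: x = -4 or x = -20

x = -20, x = -4
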